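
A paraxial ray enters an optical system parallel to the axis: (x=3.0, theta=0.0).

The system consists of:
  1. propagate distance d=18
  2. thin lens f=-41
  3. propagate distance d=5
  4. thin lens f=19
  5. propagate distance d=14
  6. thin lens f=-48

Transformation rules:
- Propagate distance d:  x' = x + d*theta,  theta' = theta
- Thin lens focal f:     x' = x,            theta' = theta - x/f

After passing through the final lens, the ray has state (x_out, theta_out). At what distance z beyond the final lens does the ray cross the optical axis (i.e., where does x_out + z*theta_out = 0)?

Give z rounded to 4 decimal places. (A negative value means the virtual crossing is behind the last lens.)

Initial: x=3.0000 theta=0.0000
After 1 (propagate distance d=18): x=3.0000 theta=0.0000
After 2 (thin lens f=-41): x=3.0000 theta=3/41 (≈0.0732)
After 3 (propagate distance d=5): x=138/41 (≈3.3659) theta=3/41 (≈0.0732)
After 4 (thin lens f=19): x=138/41 (≈3.3659) theta=-81/779 (≈-0.1040)
After 5 (propagate distance d=14): x=1488/779 (≈1.9101) theta=-81/779 (≈-0.1040)
After 6 (thin lens f=-48): x=1488/779 (≈1.9101) theta=-50/779 (≈-0.0642)
z_focus = -x_out/theta_out = -(1488/779)/(-50/779) = 29.7600
Rounded to 4 decimal places: z = 29.7600

Answer: 29.7600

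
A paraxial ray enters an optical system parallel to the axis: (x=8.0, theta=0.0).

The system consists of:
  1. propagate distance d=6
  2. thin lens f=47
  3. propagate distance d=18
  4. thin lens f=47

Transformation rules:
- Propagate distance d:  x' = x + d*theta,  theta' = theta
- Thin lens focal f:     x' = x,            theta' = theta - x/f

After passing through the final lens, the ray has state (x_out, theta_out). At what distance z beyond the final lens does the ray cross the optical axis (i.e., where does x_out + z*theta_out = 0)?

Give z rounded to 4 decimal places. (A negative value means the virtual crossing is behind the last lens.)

Answer: 17.9342

Derivation:
Initial: x=8.0000 theta=0.0000
After 1 (propagate distance d=6): x=8.0000 theta=0.0000
After 2 (thin lens f=47): x=8.0000 theta=-8/47 (≈-0.1702)
After 3 (propagate distance d=18): x=232/47 (≈4.9362) theta=-8/47 (≈-0.1702)
After 4 (thin lens f=47): x=232/47 (≈4.9362) theta=-608/2209 (≈-0.2752)
z_focus = -x_out/theta_out = -(232/47)/(-608/2209) = 1363/76 ≈ 17.9342
Rounded to 4 decimal places: z = 17.9342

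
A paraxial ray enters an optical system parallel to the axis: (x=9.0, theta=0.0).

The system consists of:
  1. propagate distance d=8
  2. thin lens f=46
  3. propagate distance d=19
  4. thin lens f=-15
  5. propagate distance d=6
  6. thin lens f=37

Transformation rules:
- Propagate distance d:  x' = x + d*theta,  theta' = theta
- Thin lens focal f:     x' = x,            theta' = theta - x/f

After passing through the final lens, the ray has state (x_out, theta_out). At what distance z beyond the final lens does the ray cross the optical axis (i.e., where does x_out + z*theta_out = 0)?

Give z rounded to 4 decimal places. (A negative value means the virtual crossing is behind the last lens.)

Answer: 534.8182

Derivation:
Initial: x=9.0000 theta=0.0000
After 1 (propagate distance d=8): x=9.0000 theta=0.0000
After 2 (thin lens f=46): x=9.0000 theta=-9/46 (≈-0.1957)
After 3 (propagate distance d=19): x=243/46 (≈5.2826) theta=-9/46 (≈-0.1957)
After 4 (thin lens f=-15): x=243/46 (≈5.2826) theta=18/115 (≈0.1565)
After 5 (propagate distance d=6): x=1431/230 (≈6.2217) theta=18/115 (≈0.1565)
After 6 (thin lens f=37): x=1431/230 (≈6.2217) theta=-99/8510 (≈-0.0116)
z_focus = -x_out/theta_out = -(1431/230)/(-99/8510) = 5883/11 ≈ 534.8182
Rounded to 4 decimal places: z = 534.8182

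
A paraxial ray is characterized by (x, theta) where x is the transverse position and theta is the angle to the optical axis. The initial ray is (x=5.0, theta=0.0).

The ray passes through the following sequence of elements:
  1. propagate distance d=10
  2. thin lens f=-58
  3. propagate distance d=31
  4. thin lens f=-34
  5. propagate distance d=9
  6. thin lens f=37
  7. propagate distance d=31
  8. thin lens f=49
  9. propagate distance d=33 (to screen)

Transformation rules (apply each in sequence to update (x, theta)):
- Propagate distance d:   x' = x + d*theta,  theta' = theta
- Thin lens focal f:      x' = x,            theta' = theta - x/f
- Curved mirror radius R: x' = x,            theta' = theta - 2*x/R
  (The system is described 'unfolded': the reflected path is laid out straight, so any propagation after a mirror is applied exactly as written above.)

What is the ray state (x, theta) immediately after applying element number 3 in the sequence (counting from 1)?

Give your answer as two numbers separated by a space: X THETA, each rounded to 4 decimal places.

Initial: x=5.0000 theta=0.0000
After 1 (propagate distance d=10): x=5.0000 theta=0.0000
After 2 (thin lens f=-58): x=5.0000 theta=5/58 (≈0.0862)
After 3 (propagate distance d=31): x=445/58 (≈7.6724) theta=5/58 (≈0.0862)
Rounded to 4 decimal places: x = 7.6724, theta = 0.0862

Answer: 7.6724 0.0862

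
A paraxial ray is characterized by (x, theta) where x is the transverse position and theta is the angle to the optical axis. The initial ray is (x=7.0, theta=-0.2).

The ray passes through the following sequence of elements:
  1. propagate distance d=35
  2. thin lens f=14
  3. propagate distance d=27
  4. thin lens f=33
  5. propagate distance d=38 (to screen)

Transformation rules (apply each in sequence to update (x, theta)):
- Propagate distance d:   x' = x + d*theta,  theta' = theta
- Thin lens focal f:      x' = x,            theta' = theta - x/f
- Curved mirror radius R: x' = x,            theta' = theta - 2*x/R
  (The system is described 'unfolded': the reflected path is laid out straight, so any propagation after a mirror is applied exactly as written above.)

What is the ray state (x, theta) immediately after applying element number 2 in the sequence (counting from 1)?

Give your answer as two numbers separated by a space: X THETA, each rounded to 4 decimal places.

Answer: 0.0000 -0.2000

Derivation:
Initial: x=7.0000 theta=-0.2000
After 1 (propagate distance d=35): x=0.0000 theta=-0.2000
After 2 (thin lens f=14): x=0.0000 theta=-0.2000
Rounded to 4 decimal places: x = 0.0000, theta = -0.2000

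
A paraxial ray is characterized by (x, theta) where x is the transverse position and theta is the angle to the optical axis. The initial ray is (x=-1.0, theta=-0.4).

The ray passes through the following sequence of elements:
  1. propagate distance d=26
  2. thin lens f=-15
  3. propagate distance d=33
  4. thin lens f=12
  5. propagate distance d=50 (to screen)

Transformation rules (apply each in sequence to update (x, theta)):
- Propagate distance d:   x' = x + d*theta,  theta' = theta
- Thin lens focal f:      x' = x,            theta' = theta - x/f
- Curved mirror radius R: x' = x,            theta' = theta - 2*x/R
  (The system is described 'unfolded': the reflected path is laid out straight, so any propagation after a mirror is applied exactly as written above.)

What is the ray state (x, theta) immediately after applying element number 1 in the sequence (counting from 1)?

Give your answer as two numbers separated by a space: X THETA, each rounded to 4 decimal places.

Answer: -11.4000 -0.4000

Derivation:
Initial: x=-1.0000 theta=-0.4000
After 1 (propagate distance d=26): x=-11.4000 theta=-0.4000
Rounded to 4 decimal places: x = -11.4000, theta = -0.4000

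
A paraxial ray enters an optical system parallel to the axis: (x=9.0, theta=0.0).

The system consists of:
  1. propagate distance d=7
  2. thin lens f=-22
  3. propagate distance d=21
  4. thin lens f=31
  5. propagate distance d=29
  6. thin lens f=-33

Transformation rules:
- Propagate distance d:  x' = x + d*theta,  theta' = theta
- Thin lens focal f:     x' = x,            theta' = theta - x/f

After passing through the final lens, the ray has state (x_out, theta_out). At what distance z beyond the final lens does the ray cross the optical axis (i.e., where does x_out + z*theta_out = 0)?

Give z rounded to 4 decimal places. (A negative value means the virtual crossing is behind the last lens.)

Answer: -55.1868

Derivation:
Initial: x=9.0000 theta=0.0000
After 1 (propagate distance d=7): x=9.0000 theta=0.0000
After 2 (thin lens f=-22): x=9.0000 theta=9/22 (≈0.4091)
After 3 (propagate distance d=21): x=387/22 (≈17.5909) theta=9/22 (≈0.4091)
After 4 (thin lens f=31): x=387/22 (≈17.5909) theta=-54/341 (≈-0.1584)
After 5 (propagate distance d=29): x=8865/682 (≈12.9985) theta=-54/341 (≈-0.1584)
After 6 (thin lens f=-33): x=8865/682 (≈12.9985) theta=57/242 (≈0.2355)
z_focus = -x_out/theta_out = -(8865/682)/(57/242) = -32505/589 ≈ -55.1868
Rounded to 4 decimal places: z = -55.1868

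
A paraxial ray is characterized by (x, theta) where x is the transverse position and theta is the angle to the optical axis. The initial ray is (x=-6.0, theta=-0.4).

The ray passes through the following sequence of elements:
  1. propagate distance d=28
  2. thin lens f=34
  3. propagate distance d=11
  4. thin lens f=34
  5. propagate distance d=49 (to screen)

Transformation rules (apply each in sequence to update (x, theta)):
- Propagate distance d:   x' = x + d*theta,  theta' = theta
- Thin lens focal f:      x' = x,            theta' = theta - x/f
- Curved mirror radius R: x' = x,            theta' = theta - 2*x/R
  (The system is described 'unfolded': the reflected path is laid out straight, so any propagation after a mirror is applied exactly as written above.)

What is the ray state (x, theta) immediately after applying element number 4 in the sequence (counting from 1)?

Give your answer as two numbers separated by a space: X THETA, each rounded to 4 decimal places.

Initial: x=-6.0000 theta=-0.4000
After 1 (propagate distance d=28): x=-17.2000 theta=-0.4000
After 2 (thin lens f=34): x=-17.2000 theta=9/85 (≈0.1059)
After 3 (propagate distance d=11): x=-1363/85 (≈-16.0353) theta=9/85 (≈0.1059)
After 4 (thin lens f=34): x=-1363/85 (≈-16.0353) theta=1669/2890 (≈0.5775)
Rounded to 4 decimal places: x = -16.0353, theta = 0.5775

Answer: -16.0353 0.5775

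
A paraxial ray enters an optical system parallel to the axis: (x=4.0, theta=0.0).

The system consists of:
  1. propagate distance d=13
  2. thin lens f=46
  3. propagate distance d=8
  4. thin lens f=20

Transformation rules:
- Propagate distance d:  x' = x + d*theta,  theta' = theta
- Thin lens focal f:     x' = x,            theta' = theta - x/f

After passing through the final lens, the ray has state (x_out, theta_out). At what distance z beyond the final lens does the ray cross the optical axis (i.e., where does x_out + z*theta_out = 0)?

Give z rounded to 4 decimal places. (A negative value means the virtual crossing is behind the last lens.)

Answer: 13.1034

Derivation:
Initial: x=4.0000 theta=0.0000
After 1 (propagate distance d=13): x=4.0000 theta=0.0000
After 2 (thin lens f=46): x=4.0000 theta=-2/23 (≈-0.0870)
After 3 (propagate distance d=8): x=76/23 (≈3.3043) theta=-2/23 (≈-0.0870)
After 4 (thin lens f=20): x=76/23 (≈3.3043) theta=-29/115 (≈-0.2522)
z_focus = -x_out/theta_out = -(76/23)/(-29/115) = 380/29 ≈ 13.1034
Rounded to 4 decimal places: z = 13.1034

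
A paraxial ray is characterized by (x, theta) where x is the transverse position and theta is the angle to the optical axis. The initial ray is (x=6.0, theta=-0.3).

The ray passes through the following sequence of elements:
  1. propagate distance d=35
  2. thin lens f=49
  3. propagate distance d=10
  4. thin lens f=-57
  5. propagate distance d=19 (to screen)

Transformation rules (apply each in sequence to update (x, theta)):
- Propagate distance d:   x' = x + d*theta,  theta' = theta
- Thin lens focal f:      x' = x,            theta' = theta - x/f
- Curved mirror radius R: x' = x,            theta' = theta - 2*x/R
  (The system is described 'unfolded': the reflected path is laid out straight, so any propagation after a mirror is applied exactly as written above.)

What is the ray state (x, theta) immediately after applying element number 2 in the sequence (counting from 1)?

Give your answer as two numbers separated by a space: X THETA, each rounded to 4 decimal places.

Initial: x=6.0000 theta=-0.3000
After 1 (propagate distance d=35): x=-4.5000 theta=-0.3000
After 2 (thin lens f=49): x=-4.5000 theta=-51/245 (≈-0.2082)
Rounded to 4 decimal places: x = -4.5000, theta = -0.2082

Answer: -4.5000 -0.2082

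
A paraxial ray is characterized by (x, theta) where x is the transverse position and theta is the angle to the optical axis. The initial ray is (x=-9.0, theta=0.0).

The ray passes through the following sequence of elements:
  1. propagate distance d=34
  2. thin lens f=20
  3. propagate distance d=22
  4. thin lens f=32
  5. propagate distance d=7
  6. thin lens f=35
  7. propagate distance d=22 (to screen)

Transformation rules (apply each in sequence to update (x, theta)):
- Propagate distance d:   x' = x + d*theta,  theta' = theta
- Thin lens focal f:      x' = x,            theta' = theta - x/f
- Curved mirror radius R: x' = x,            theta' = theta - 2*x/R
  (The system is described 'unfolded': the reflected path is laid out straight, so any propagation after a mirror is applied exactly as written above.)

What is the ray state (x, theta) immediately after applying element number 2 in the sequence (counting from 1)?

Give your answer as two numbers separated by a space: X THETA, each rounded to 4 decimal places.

Initial: x=-9.0000 theta=0.0000
After 1 (propagate distance d=34): x=-9.0000 theta=0.0000
After 2 (thin lens f=20): x=-9.0000 theta=0.4500
Rounded to 4 decimal places: x = -9.0000, theta = 0.4500

Answer: -9.0000 0.4500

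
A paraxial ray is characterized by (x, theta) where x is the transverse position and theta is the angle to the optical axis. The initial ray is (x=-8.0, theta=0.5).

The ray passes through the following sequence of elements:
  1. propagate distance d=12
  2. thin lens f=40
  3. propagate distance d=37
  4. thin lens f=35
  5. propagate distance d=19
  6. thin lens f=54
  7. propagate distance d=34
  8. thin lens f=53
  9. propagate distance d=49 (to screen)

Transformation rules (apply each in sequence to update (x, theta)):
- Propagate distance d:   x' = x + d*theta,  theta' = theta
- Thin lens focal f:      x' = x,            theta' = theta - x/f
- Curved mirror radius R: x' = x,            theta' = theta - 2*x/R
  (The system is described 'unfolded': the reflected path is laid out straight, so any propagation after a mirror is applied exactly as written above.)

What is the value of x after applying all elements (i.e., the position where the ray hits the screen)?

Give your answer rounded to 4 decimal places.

Initial: x=-8.0000 theta=0.5000
After 1 (propagate distance d=12): x=-2.0000 theta=0.5000
After 2 (thin lens f=40): x=-2.0000 theta=0.5500
After 3 (propagate distance d=37): x=18.3500 theta=0.5500
After 4 (thin lens f=35): x=18.3500 theta=9/350 (≈0.0257)
After 5 (propagate distance d=19): x=13187/700 (≈18.8386) theta=9/350 (≈0.0257)
After 6 (thin lens f=54): x=13187/700 (≈18.8386) theta=-349/1080 (≈-0.3231)
After 7 (propagate distance d=34): x=74197/9450 (≈7.8515) theta=-349/1080 (≈-0.3231)
After 8 (thin lens f=53): x=74197/9450 (≈7.8515) theta=-944183/2003400 (≈-0.4713)
After 9 (propagate distance d=49 (to screen)): x=-10178401/667800 (≈-15.2417) theta=-944183/2003400 (≈-0.4713)
Rounded to 4 decimal places: x = -15.2417

Answer: -15.2417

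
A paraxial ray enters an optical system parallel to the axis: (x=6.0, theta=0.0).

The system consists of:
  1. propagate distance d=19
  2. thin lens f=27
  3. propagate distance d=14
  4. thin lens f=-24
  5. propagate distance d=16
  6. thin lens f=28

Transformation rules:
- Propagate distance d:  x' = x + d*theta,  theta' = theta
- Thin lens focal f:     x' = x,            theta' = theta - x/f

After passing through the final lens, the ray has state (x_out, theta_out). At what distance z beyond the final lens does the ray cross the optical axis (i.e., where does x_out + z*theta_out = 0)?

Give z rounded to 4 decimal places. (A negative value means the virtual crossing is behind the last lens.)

Initial: x=6.0000 theta=0.0000
After 1 (propagate distance d=19): x=6.0000 theta=0.0000
After 2 (thin lens f=27): x=6.0000 theta=-2/9 (≈-0.2222)
After 3 (propagate distance d=14): x=26/9 (≈2.8889) theta=-2/9 (≈-0.2222)
After 4 (thin lens f=-24): x=26/9 (≈2.8889) theta=-11/108 (≈-0.1019)
After 5 (propagate distance d=16): x=34/27 (≈1.2593) theta=-11/108 (≈-0.1019)
After 6 (thin lens f=28): x=34/27 (≈1.2593) theta=-37/252 (≈-0.1468)
z_focus = -x_out/theta_out = -(34/27)/(-37/252) = 952/111 ≈ 8.5766
Rounded to 4 decimal places: z = 8.5766

Answer: 8.5766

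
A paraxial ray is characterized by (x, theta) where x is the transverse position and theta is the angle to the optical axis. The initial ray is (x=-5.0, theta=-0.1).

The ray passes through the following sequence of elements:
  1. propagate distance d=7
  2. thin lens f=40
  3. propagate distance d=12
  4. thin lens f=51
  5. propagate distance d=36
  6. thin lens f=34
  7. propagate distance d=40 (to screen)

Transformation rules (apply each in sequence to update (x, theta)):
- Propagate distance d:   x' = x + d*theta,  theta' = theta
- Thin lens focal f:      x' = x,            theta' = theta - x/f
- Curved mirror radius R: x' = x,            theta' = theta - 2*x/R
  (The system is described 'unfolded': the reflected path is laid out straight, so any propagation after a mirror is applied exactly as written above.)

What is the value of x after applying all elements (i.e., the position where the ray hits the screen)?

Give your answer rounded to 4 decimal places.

Answer: 5.7700

Derivation:
Initial: x=-5.0000 theta=-0.1000
After 1 (propagate distance d=7): x=-5.7000 theta=-0.1000
After 2 (thin lens f=40): x=-5.7000 theta=0.0425
After 3 (propagate distance d=12): x=-5.1900 theta=0.0425
After 4 (thin lens f=51): x=-5.1900 theta=981/6800 (≈0.1443)
After 5 (propagate distance d=36): x=3/850 (≈0.0035) theta=981/6800 (≈0.1443)
After 6 (thin lens f=34): x=3/850 (≈0.0035) theta=3333/23120 (≈0.1442)
After 7 (propagate distance d=40 (to screen)): x=41688/7225 (≈5.7700) theta=3333/23120 (≈0.1442)
Rounded to 4 decimal places: x = 5.7700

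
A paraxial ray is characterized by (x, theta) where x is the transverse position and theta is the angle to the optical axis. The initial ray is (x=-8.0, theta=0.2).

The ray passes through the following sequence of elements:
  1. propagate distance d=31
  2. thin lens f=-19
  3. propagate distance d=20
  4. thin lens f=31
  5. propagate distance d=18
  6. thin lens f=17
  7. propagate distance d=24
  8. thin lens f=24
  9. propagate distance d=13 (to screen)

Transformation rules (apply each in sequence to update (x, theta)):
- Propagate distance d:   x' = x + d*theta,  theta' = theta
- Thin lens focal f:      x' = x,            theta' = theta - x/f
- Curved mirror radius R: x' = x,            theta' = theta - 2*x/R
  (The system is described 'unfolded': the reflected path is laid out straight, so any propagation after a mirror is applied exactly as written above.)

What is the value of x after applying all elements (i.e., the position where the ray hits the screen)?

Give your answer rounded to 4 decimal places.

Answer: 0.3614

Derivation:
Initial: x=-8.0000 theta=0.2000
After 1 (propagate distance d=31): x=-1.8000 theta=0.2000
After 2 (thin lens f=-19): x=-1.8000 theta=2/19 (≈0.1053)
After 3 (propagate distance d=20): x=29/95 (≈0.3053) theta=2/19 (≈0.1053)
After 4 (thin lens f=31): x=29/95 (≈0.3053) theta=281/2945 (≈0.0954)
After 5 (propagate distance d=18): x=5957/2945 (≈2.0228) theta=281/2945 (≈0.0954)
After 6 (thin lens f=17): x=5957/2945 (≈2.0228) theta=-236/10013 (≈-0.0236)
After 7 (propagate distance d=24): x=72949/50065 (≈1.4571) theta=-236/10013 (≈-0.0236)
After 8 (thin lens f=24): x=72949/50065 (≈1.4571) theta=-5957/70680 (≈-0.0843)
After 9 (propagate distance d=13 (to screen)): x=14009/38760 (≈0.3614) theta=-5957/70680 (≈-0.0843)
Rounded to 4 decimal places: x = 0.3614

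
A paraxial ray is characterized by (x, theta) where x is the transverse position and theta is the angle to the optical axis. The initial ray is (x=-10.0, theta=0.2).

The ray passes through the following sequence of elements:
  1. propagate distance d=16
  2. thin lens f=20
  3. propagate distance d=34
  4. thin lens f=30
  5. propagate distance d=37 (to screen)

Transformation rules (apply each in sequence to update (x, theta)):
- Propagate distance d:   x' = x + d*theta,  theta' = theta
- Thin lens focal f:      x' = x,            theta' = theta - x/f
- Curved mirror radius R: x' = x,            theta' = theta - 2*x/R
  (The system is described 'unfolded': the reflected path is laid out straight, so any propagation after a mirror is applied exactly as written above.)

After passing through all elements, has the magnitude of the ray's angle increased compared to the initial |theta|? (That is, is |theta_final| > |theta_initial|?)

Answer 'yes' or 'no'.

Answer: no

Derivation:
Initial: x=-10.0000 theta=0.2000
After 1 (propagate distance d=16): x=-6.8000 theta=0.2000
After 2 (thin lens f=20): x=-6.8000 theta=0.5400
After 3 (propagate distance d=34): x=11.5600 theta=0.5400
After 4 (thin lens f=30): x=11.5600 theta=58/375 (≈0.1547)
After 5 (propagate distance d=37 (to screen)): x=6481/375 (≈17.2827) theta=58/375 (≈0.1547)
|theta_initial|=0.2000 |theta_final|=58/375 (≈0.1547) -> not increased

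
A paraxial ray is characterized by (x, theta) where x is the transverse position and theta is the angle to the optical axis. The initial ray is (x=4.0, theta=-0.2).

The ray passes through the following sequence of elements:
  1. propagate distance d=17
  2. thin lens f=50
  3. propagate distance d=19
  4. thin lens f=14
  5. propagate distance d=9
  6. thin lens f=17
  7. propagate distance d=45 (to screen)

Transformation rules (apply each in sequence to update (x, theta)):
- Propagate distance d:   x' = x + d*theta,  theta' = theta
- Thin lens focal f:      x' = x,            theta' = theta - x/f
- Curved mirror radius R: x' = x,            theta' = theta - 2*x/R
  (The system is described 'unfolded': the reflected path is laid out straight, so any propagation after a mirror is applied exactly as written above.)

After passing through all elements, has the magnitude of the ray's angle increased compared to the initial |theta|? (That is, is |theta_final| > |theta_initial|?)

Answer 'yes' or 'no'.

Initial: x=4.0000 theta=-0.2000
After 1 (propagate distance d=17): x=0.6000 theta=-0.2000
After 2 (thin lens f=50): x=0.6000 theta=-0.2120
After 3 (propagate distance d=19): x=-3.4280 theta=-0.2120
After 4 (thin lens f=14): x=-3.4280 theta=23/700 (≈0.0329)
After 5 (propagate distance d=9): x=-10963/3500 (≈-3.1323) theta=23/700 (≈0.0329)
After 6 (thin lens f=17): x=-10963/3500 (≈-3.1323) theta=6459/29750 (≈0.2171)
After 7 (propagate distance d=45 (to screen)): x=394939/59500 (≈6.6376) theta=6459/29750 (≈0.2171)
|theta_initial|=0.2000 |theta_final|=6459/29750 (≈0.2171) -> increased

Answer: yes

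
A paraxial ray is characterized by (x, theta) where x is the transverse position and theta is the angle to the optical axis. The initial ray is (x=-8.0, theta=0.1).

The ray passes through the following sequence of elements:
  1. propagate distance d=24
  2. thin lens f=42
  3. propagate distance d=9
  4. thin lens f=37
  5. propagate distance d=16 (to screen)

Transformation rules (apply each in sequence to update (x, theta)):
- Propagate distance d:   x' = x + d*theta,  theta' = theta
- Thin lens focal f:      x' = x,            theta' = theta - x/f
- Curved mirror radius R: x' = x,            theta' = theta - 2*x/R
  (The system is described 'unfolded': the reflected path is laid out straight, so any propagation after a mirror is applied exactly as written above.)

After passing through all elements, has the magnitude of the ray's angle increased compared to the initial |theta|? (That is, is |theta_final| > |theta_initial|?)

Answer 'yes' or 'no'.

Answer: yes

Derivation:
Initial: x=-8.0000 theta=0.1000
After 1 (propagate distance d=24): x=-5.6000 theta=0.1000
After 2 (thin lens f=42): x=-5.6000 theta=7/30 (≈0.2333)
After 3 (propagate distance d=9): x=-3.5000 theta=7/30 (≈0.2333)
After 4 (thin lens f=37): x=-3.5000 theta=182/555 (≈0.3279)
After 5 (propagate distance d=16 (to screen)): x=1939/1110 (≈1.7468) theta=182/555 (≈0.3279)
|theta_initial|=0.1000 |theta_final|=182/555 (≈0.3279) -> increased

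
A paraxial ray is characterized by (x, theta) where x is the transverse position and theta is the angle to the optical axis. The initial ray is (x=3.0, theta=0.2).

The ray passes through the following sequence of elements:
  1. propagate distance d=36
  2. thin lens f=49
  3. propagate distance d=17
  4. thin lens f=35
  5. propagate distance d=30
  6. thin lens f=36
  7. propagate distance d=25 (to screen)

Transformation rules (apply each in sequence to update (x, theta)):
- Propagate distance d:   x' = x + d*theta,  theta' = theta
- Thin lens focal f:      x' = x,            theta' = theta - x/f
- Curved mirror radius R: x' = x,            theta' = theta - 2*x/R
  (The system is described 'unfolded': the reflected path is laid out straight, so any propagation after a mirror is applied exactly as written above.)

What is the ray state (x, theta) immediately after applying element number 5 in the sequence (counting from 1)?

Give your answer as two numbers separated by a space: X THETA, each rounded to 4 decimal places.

Initial: x=3.0000 theta=0.2000
After 1 (propagate distance d=36): x=10.2000 theta=0.2000
After 2 (thin lens f=49): x=10.2000 theta=-2/245 (≈-0.0082)
After 3 (propagate distance d=17): x=493/49 (≈10.0612) theta=-2/245 (≈-0.0082)
After 4 (thin lens f=35): x=493/49 (≈10.0612) theta=-507/1715 (≈-0.2956)
After 5 (propagate distance d=30): x=409/343 (≈1.1924) theta=-507/1715 (≈-0.2956)
Rounded to 4 decimal places: x = 1.1924, theta = -0.2956

Answer: 1.1924 -0.2956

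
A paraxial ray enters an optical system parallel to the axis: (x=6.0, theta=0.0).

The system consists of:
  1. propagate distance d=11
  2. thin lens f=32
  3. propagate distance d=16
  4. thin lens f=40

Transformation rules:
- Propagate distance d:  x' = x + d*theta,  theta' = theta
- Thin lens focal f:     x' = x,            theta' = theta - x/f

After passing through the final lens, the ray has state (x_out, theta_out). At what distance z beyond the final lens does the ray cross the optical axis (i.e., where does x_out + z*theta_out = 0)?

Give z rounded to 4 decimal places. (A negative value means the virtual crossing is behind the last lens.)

Answer: 11.4286

Derivation:
Initial: x=6.0000 theta=0.0000
After 1 (propagate distance d=11): x=6.0000 theta=0.0000
After 2 (thin lens f=32): x=6.0000 theta=-0.1875
After 3 (propagate distance d=16): x=3.0000 theta=-0.1875
After 4 (thin lens f=40): x=3.0000 theta=-0.2625
z_focus = -x_out/theta_out = -(3.0000)/(-0.2625) = 80/7 ≈ 11.4286
Rounded to 4 decimal places: z = 11.4286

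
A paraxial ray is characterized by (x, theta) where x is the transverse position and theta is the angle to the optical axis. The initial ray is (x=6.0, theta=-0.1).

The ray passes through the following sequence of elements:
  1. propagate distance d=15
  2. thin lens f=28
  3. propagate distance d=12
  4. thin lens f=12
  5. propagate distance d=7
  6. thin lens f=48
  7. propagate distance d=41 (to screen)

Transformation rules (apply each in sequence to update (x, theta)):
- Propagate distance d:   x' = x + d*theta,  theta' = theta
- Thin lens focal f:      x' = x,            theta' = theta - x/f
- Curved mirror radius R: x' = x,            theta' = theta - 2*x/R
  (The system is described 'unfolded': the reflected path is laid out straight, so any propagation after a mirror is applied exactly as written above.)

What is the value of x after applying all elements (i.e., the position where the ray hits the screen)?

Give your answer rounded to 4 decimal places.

Initial: x=6.0000 theta=-0.1000
After 1 (propagate distance d=15): x=4.5000 theta=-0.1000
After 2 (thin lens f=28): x=4.5000 theta=-73/280 (≈-0.2607)
After 3 (propagate distance d=12): x=48/35 (≈1.3714) theta=-73/280 (≈-0.2607)
After 4 (thin lens f=12): x=48/35 (≈1.3714) theta=-0.3750
After 5 (propagate distance d=7): x=-351/280 (≈-1.2536) theta=-0.3750
After 6 (thin lens f=48): x=-351/280 (≈-1.2536) theta=-1563/4480 (≈-0.3489)
After 7 (propagate distance d=41 (to screen)): x=-9957/640 (≈-15.5578) theta=-1563/4480 (≈-0.3489)
Rounded to 4 decimal places: x = -15.5578

Answer: -15.5578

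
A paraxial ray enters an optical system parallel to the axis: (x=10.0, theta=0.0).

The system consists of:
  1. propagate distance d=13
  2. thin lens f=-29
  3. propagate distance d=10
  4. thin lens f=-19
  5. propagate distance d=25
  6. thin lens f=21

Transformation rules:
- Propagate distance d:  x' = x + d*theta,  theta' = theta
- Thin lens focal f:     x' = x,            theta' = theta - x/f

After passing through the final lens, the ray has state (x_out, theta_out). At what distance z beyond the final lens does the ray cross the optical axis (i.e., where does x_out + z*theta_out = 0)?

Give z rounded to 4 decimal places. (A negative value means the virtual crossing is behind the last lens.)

Initial: x=10.0000 theta=0.0000
After 1 (propagate distance d=13): x=10.0000 theta=0.0000
After 2 (thin lens f=-29): x=10.0000 theta=10/29 (≈0.3448)
After 3 (propagate distance d=10): x=390/29 (≈13.4483) theta=10/29 (≈0.3448)
After 4 (thin lens f=-19): x=390/29 (≈13.4483) theta=20/19 (≈1.0526)
After 5 (propagate distance d=25): x=21910/551 (≈39.7641) theta=20/19 (≈1.0526)
After 6 (thin lens f=21): x=21910/551 (≈39.7641) theta=-1390/1653 (≈-0.8409)
z_focus = -x_out/theta_out = -(21910/551)/(-1390/1653) = 6573/139 ≈ 47.2878
Rounded to 4 decimal places: z = 47.2878

Answer: 47.2878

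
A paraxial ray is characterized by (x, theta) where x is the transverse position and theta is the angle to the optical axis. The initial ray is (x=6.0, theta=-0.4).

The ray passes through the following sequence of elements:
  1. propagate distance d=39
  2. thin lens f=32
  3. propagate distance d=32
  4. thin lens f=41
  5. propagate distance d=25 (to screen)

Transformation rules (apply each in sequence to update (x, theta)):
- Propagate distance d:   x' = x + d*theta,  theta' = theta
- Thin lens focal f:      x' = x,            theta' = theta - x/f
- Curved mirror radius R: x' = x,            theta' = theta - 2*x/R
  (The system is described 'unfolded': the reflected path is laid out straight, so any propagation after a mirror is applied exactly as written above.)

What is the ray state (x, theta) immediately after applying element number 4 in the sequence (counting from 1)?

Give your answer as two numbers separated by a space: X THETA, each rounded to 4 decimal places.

Answer: -12.8000 0.2122

Derivation:
Initial: x=6.0000 theta=-0.4000
After 1 (propagate distance d=39): x=-9.6000 theta=-0.4000
After 2 (thin lens f=32): x=-9.6000 theta=-0.1000
After 3 (propagate distance d=32): x=-12.8000 theta=-0.1000
After 4 (thin lens f=41): x=-12.8000 theta=87/410 (≈0.2122)
Rounded to 4 decimal places: x = -12.8000, theta = 0.2122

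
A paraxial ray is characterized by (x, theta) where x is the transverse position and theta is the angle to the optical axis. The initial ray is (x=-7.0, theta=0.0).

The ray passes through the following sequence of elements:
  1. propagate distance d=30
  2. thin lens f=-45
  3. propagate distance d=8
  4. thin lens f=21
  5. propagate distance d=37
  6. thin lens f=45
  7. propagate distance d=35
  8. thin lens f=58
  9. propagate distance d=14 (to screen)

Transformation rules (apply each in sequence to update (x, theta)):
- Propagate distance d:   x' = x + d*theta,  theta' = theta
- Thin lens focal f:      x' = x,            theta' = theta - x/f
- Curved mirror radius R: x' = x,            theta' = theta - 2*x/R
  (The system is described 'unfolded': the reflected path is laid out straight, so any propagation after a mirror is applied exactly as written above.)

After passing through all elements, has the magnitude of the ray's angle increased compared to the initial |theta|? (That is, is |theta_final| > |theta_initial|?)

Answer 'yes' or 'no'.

Initial: x=-7.0000 theta=0.0000
After 1 (propagate distance d=30): x=-7.0000 theta=0.0000
After 2 (thin lens f=-45): x=-7.0000 theta=-7/45 (≈-0.1556)
After 3 (propagate distance d=8): x=-371/45 (≈-8.2444) theta=-7/45 (≈-0.1556)
After 4 (thin lens f=21): x=-371/45 (≈-8.2444) theta=32/135 (≈0.2370)
After 5 (propagate distance d=37): x=71/135 (≈0.5259) theta=32/135 (≈0.2370)
After 6 (thin lens f=45): x=71/135 (≈0.5259) theta=1369/6075 (≈0.2253)
After 7 (propagate distance d=35): x=10222/1215 (≈8.4132) theta=1369/6075 (≈0.2253)
After 8 (thin lens f=58): x=10222/1215 (≈8.4132) theta=14146/176175 (≈0.0803)
After 9 (propagate distance d=14 (to screen)): x=560078/58725 (≈9.5373) theta=14146/176175 (≈0.0803)
|theta_initial|=0.0000 |theta_final|=14146/176175 (≈0.0803) -> increased

Answer: yes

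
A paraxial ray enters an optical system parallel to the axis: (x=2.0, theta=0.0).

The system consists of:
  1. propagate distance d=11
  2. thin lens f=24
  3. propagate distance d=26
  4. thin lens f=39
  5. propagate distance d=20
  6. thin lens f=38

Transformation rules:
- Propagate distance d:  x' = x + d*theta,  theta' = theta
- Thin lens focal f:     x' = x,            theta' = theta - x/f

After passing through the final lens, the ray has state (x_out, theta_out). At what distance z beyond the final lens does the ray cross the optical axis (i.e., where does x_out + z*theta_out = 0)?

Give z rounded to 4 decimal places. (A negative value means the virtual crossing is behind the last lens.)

Answer: -52.8639

Derivation:
Initial: x=2.0000 theta=0.0000
After 1 (propagate distance d=11): x=2.0000 theta=0.0000
After 2 (thin lens f=24): x=2.0000 theta=-1/12 (≈-0.0833)
After 3 (propagate distance d=26): x=-1/6 (≈-0.1667) theta=-1/12 (≈-0.0833)
After 4 (thin lens f=39): x=-1/6 (≈-0.1667) theta=-37/468 (≈-0.0791)
After 5 (propagate distance d=20): x=-409/234 (≈-1.7479) theta=-37/468 (≈-0.0791)
After 6 (thin lens f=38): x=-409/234 (≈-1.7479) theta=-49/1482 (≈-0.0331)
z_focus = -x_out/theta_out = -(-409/234)/(-49/1482) = -7771/147 ≈ -52.8639
Rounded to 4 decimal places: z = -52.8639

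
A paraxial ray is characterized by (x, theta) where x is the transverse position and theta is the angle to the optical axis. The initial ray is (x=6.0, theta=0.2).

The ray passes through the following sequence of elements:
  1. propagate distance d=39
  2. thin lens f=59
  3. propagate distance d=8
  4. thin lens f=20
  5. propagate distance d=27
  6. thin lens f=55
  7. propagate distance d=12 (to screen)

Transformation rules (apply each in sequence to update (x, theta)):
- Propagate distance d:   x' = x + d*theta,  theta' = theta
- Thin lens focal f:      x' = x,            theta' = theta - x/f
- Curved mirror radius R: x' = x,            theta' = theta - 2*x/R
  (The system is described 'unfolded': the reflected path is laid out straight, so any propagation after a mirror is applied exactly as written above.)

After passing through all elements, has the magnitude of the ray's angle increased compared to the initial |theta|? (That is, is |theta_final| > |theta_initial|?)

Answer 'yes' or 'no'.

Answer: yes

Derivation:
Initial: x=6.0000 theta=0.2000
After 1 (propagate distance d=39): x=13.8000 theta=0.2000
After 2 (thin lens f=59): x=13.8000 theta=-2/59 (≈-0.0339)
After 3 (propagate distance d=8): x=3991/295 (≈13.5288) theta=-2/59 (≈-0.0339)
After 4 (thin lens f=20): x=3991/295 (≈13.5288) theta=-4191/5900 (≈-0.7103)
After 5 (propagate distance d=27): x=-33337/5900 (≈-5.6503) theta=-4191/5900 (≈-0.7103)
After 6 (thin lens f=55): x=-33337/5900 (≈-5.6503) theta=-49292/81125 (≈-0.6076)
After 7 (propagate distance d=12 (to screen)): x=-4199551/324500 (≈-12.9416) theta=-49292/81125 (≈-0.6076)
|theta_initial|=0.2000 |theta_final|=49292/81125 (≈0.6076) -> increased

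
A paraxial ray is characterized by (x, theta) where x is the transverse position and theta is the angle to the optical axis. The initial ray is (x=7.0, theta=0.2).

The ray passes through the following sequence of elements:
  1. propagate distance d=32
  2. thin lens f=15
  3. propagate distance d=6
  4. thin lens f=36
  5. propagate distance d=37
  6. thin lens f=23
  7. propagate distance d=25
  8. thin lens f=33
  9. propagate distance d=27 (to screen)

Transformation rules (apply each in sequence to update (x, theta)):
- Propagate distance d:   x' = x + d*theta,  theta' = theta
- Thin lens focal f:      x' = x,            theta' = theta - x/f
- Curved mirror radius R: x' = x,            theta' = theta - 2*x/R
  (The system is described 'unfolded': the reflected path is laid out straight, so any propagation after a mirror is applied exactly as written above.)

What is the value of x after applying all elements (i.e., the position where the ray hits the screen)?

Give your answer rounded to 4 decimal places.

Answer: 0.8575

Derivation:
Initial: x=7.0000 theta=0.2000
After 1 (propagate distance d=32): x=13.4000 theta=0.2000
After 2 (thin lens f=15): x=13.4000 theta=-52/75 (≈-0.6933)
After 3 (propagate distance d=6): x=9.2400 theta=-52/75 (≈-0.6933)
After 4 (thin lens f=36): x=9.2400 theta=-0.9500
After 5 (propagate distance d=37): x=-25.9100 theta=-0.9500
After 6 (thin lens f=23): x=-25.9100 theta=203/1150 (≈0.1765)
After 7 (propagate distance d=25): x=-49443/2300 (≈-21.4970) theta=203/1150 (≈0.1765)
After 8 (thin lens f=33): x=-49443/2300 (≈-21.4970) theta=20947/25300 (≈0.8279)
After 9 (propagate distance d=27 (to screen)): x=5424/6325 (≈0.8575) theta=20947/25300 (≈0.8279)
Rounded to 4 decimal places: x = 0.8575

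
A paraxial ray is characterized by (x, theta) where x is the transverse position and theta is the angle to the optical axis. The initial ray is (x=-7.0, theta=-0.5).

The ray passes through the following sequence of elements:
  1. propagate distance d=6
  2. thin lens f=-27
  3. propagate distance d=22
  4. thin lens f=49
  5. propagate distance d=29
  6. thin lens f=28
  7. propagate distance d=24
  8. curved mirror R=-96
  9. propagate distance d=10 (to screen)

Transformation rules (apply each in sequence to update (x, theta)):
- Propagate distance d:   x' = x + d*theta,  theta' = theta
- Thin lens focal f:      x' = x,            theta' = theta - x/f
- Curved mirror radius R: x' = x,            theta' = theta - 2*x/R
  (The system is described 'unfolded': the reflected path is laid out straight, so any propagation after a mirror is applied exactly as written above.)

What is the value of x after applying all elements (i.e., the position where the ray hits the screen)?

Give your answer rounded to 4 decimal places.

Answer: -3.8921

Derivation:
Initial: x=-7.0000 theta=-0.5000
After 1 (propagate distance d=6): x=-10.0000 theta=-0.5000
After 2 (thin lens f=-27): x=-10.0000 theta=-47/54 (≈-0.8704)
After 3 (propagate distance d=22): x=-787/27 (≈-29.1481) theta=-47/54 (≈-0.8704)
After 4 (thin lens f=49): x=-787/27 (≈-29.1481) theta=-27/98 (≈-0.2755)
After 5 (propagate distance d=29): x=-98267/2646 (≈-37.1379) theta=-27/98 (≈-0.2755)
After 6 (thin lens f=28): x=-98267/2646 (≈-37.1379) theta=77855/74088 (≈1.0508)
After 7 (propagate distance d=24): x=-220739/18522 (≈-11.9177) theta=77855/74088 (≈1.0508)
After 8 (curved mirror R=-96): x=-220739/18522 (≈-11.9177) theta=713521/889056 (≈0.8026)
After 9 (propagate distance d=10 (to screen)): x=-1730131/444528 (≈-3.8921) theta=713521/889056 (≈0.8026)
Rounded to 4 decimal places: x = -3.8921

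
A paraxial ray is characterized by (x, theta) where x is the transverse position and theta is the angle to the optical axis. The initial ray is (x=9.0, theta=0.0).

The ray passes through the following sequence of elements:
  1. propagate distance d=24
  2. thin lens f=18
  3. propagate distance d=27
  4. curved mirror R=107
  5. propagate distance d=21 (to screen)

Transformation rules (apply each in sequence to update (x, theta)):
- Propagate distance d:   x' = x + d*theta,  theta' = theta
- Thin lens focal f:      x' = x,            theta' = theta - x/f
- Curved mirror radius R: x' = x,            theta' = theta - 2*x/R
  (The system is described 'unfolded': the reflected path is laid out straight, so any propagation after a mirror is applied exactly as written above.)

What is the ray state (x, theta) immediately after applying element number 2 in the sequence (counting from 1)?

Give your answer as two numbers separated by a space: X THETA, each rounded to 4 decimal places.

Answer: 9.0000 -0.5000

Derivation:
Initial: x=9.0000 theta=0.0000
After 1 (propagate distance d=24): x=9.0000 theta=0.0000
After 2 (thin lens f=18): x=9.0000 theta=-0.5000
Rounded to 4 decimal places: x = 9.0000, theta = -0.5000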